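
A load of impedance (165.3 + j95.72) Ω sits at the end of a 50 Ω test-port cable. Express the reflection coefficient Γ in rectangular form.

Γ ≈ 0.612 + j0.172

Γ = (Z_L − Z_0)/(Z_L + Z_0) = (115.3 + j95.72)/(215.3 + j95.72)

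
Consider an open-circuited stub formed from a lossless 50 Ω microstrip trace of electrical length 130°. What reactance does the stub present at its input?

tan(βl) = -1.19
For an open-circuited stub, Z_in = −jZ_0·cot(βl) = −jZ_0/tan(βl)

X_in ≈ 42 Ω (inductive)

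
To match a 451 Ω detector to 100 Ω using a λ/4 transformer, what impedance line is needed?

Z_qwt ≈ 212 Ω

Z_qwt = √(Z_0·R_L) = √(100 × 451) = √45100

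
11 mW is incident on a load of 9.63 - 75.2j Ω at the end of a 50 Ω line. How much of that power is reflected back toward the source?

|Γ| = |(-40.37 − j75.2)/(59.63 − j75.2)| = 0.889
|Γ|² = 0.791
P_refl = |Γ|²·P_inc = 8.7 mW, P_del = (1 − |Γ|²)·P_inc = 2.3 mW

P_reflected ≈ 8.7 mW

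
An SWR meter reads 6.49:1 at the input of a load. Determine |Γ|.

|Γ| ≈ 0.733

|Γ| = (S − 1)/(S + 1) = (6.49 − 1)/(6.49 + 1) = 5.49/7.49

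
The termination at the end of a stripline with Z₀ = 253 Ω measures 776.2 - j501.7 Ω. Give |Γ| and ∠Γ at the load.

Γ ≈ 0.633 ∠ -17.8°

Γ = (Z_L − Z_0)/(Z_L + Z_0) = (523.2 − j501.7)/(1029 − j501.7)
|Γ| = 725/1140 = 0.633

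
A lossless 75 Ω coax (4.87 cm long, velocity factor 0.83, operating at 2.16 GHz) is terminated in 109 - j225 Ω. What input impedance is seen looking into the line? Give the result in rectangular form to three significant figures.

λ = v/f = 0.83·c / 2.16 GHz = 0.115 m
βl = 2π·l/λ = 2π × 0.422 = 152°
tan(βl) = tan(152°) = -0.53
Z_in = Z_0·(Z_L + jZ_0·tanβl)/(Z_0 + jZ_L·tanβl)
     = 75·(109 − j265)/(-44.2 − j57.7)

Z_in ≈ 148 + j255 Ω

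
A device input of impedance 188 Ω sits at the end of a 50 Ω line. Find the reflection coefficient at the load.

Γ = (Z_L − Z_0)/(Z_L + Z_0) = (188 − 50)/(188 + 50) = 138/238

Γ = 0.58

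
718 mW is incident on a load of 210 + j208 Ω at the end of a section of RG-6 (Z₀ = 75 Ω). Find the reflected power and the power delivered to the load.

|Γ| = |(135 + j208)/(285 + j208)| = 0.703
|Γ|² = 0.494
P_refl = |Γ|²·P_inc = 355 mW, P_del = (1 − |Γ|²)·P_inc = 363 mW

P_reflected ≈ 355 mW; P_delivered ≈ 363 mW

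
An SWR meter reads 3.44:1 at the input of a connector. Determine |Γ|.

|Γ| ≈ 0.55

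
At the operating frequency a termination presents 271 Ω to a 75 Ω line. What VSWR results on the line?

VSWR ≈ 3.61

Γ = (271 − 75)/(271 + 75) = 0.566
VSWR = (1 + 0.566)/(1 − 0.566)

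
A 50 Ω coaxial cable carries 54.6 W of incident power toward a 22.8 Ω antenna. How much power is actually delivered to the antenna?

Γ = (22.8 − 50)/(22.8 + 50) = -0.374
|Γ|² = 0.14
P_refl = |Γ|²·P_inc = 7.62 W, P_del = (1 − |Γ|²)·P_inc = 47 W

P_delivered ≈ 47 W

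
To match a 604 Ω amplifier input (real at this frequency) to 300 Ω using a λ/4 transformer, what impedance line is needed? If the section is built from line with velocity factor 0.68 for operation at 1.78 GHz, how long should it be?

Z_qwt ≈ 426 Ω; length ≈ 2.87 cm

Z_qwt = √(Z_0·R_L) = √(300 × 604) = √181200
λ = 0.68·c/f = 0.115 m, so l = λ/4 = 0.0287 m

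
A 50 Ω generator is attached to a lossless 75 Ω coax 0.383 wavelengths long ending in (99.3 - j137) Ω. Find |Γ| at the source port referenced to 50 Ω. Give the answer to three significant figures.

βl = 2π × 0.383 = 138°
tan(βl) = -0.904
Z_in = Z_0·(Z_L + jZ_0·tanβl)/(Z_0 + jZ_L·tanβl) = 97.1 + j136 Ω
Γ_s = (Z_in − Z_s)/(Z_in + Z_s) = (47.1 + j136)/(147 + j136), |Γ_s| = 0.718

|Γ| ≈ 0.718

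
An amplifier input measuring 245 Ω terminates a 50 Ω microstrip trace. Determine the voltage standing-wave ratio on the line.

VSWR ≈ 4.9

Γ = (245 − 50)/(245 + 50) = 0.661
VSWR = (1 + 0.661)/(1 − 0.661)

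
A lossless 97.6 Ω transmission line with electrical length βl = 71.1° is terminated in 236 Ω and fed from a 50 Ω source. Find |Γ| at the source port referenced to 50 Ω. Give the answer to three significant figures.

tan(βl) = 2.92
Z_in = Z_0·(Z_L + jZ_0·tanβl)/(Z_0 + jZ_L·tanβl) = 44.2 − j27.2 Ω
Γ_s = (Z_in − Z_s)/(Z_in + Z_s) = (-5.79 − j27.2)/(94.2 − j27.2), |Γ_s| = 0.283

|Γ| ≈ 0.283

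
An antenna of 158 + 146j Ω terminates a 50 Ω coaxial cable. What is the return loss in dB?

Γ = (108 + j146)/(208 + j146), |Γ| = 0.715
RL = −20·log₁₀|Γ| = −20·log₁₀(0.715)

RL ≈ 2.92 dB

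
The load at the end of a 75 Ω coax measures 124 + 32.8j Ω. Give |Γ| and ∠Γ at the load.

Γ = (Z_L − Z_0)/(Z_L + Z_0) = (49 + j32.8)/(199 + j32.8)
|Γ| = 59/202 = 0.292

Γ ≈ 0.292 ∠ 24.4°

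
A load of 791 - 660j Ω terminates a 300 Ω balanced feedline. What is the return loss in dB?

Γ = (491 − j660)/(1091 − j660), |Γ| = 0.645
RL = −20·log₁₀|Γ| = −20·log₁₀(0.645)

RL ≈ 3.81 dB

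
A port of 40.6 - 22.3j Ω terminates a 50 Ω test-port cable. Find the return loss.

Γ = (-9.4 − j22.3)/(90.6 − j22.3), |Γ| = 0.259
RL = −20·log₁₀|Γ| = −20·log₁₀(0.259)

RL ≈ 11.7 dB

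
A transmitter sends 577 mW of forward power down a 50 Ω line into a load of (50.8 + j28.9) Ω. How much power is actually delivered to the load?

P_delivered ≈ 533 mW

|Γ| = |(0.8 + j28.9)/(100.8 + j28.9)| = 0.276
|Γ|² = 0.076
P_refl = |Γ|²·P_inc = 43.9 mW, P_del = (1 − |Γ|²)·P_inc = 533 mW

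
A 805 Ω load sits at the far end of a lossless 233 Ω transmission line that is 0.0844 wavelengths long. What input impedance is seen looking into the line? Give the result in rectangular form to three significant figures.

βl = 2π × 0.0844 = 30.4°
tan(βl) = tan(30.4°) = 0.586
Z_in = Z_0·(Z_L + jZ_0·tanβl)/(Z_0 + jZ_L·tanβl)
     = 233·(805 + j137)/(233 + j472)

Z_in ≈ 212 − j293 Ω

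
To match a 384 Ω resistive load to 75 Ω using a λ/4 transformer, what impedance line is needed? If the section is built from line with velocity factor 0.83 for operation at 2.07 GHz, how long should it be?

Z_qwt ≈ 170 Ω; length ≈ 3.01 cm

Z_qwt = √(Z_0·R_L) = √(75 × 384) = √28800
λ = 0.83·c/f = 0.12 m, so l = λ/4 = 0.0301 m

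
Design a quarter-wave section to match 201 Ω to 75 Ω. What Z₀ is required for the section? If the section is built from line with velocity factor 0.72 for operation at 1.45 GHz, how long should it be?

Z_qwt ≈ 123 Ω; length ≈ 3.72 cm

Z_qwt = √(Z_0·R_L) = √(75 × 201) = √15080
λ = 0.72·c/f = 0.149 m, so l = λ/4 = 0.0372 m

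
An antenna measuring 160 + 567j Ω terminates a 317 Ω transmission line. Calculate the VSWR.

Γ = (Z_L − Z_0)/(Z_L + Z_0) = (-157 + j567)/(477 + j567)
|Γ| = 588/741 = 0.794
VSWR = (1 + |Γ|)/(1 − |Γ|) = 1.79/0.206

VSWR ≈ 8.71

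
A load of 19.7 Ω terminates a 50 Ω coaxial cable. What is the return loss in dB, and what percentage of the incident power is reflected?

Γ = (19.7 − 50)/(19.7 + 50) = -0.435
RL = −20·log₁₀(0.435) = 7.24 dB
P_refl/P_inc = |Γ|² = 0.189

RL ≈ 7.24 dB; 18.9% of incident power reflected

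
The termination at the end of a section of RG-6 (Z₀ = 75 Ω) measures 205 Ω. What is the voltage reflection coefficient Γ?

Γ = 0.464

Γ = (Z_L − Z_0)/(Z_L + Z_0) = (205 − 75)/(205 + 75) = 130/280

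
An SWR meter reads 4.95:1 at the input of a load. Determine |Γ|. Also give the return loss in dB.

|Γ| = (S − 1)/(S + 1) = (4.95 − 1)/(4.95 + 1) = 3.95/5.95
RL = −20·log₁₀|Γ| = −20·log₁₀(0.664)

|Γ| ≈ 0.664; return loss ≈ 3.56 dB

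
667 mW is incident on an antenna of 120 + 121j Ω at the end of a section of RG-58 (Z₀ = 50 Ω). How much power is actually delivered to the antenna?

|Γ| = |(70 + j121)/(170 + j121)| = 0.67
|Γ|² = 0.449
P_refl = |Γ|²·P_inc = 299 mW, P_del = (1 − |Γ|²)·P_inc = 368 mW

P_delivered ≈ 368 mW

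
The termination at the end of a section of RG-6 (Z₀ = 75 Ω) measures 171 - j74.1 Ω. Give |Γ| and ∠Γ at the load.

Γ ≈ 0.472 ∠ -20.9°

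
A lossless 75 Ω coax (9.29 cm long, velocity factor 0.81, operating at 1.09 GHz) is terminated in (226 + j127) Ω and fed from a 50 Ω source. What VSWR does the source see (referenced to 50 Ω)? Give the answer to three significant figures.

VSWR ≈ 4.8

λ = v/f = 0.81·c / 1.09 GHz = 0.223 m
βl = 2π·l/λ = 2π × 0.417 = 150°
tan(βl) = -0.577
Z_in = Z_0·(Z_L + jZ_0·tanβl)/(Z_0 + jZ_L·tanβl) = 43.5 + j80.6 Ω
Γ_s = (Z_in − Z_s)/(Z_in + Z_s) = (-6.54 + j80.6)/(93.5 + j80.6), |Γ_s| = 0.655
VSWR = (1 + |Γ_s|)/(1 − |Γ_s|)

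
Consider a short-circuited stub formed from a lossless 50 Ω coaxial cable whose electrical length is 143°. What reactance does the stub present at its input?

tan(βl) = -0.754
For a short-circuited stub, Z_in = jZ_0·tan(βl)

X_in ≈ -37.7 Ω (capacitive)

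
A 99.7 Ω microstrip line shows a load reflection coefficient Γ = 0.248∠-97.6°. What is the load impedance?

Z_L = Z_0·(1 + Γ)/(1 − Γ) = 99.7·(0.967 − j0.246)/(1.03 + j0.246)

Z_L ≈ 83 − j43.5 Ω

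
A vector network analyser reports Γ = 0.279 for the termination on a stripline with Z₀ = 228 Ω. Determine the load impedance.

Z_L ≈ 404 Ω

Z_L = Z_0·(1 + Γ)/(1 − Γ) = 228·(1.28)/(0.721)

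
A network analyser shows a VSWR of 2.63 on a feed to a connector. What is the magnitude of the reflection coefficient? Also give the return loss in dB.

|Γ| ≈ 0.449; return loss ≈ 6.95 dB

|Γ| = (S − 1)/(S + 1) = (2.63 − 1)/(2.63 + 1) = 1.63/3.63
RL = −20·log₁₀|Γ| = −20·log₁₀(0.449)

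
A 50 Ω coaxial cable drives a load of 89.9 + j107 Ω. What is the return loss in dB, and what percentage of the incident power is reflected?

Γ = (39.9 + j107)/(139.9 + j107), |Γ| = 0.648
RL = −20·log₁₀(0.648) = 3.76 dB
P_refl/P_inc = |Γ|² = 0.42

RL ≈ 3.76 dB; 42% of incident power reflected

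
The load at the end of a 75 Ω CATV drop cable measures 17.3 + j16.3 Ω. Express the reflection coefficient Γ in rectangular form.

Γ = (Z_L − Z_0)/(Z_L + Z_0) = (-57.7 + j16.3)/(92.3 + j16.3)

Γ ≈ -0.576 + j0.278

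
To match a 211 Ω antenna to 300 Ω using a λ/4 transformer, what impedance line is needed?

Z_qwt ≈ 252 Ω

Z_qwt = √(Z_0·R_L) = √(300 × 211) = √63300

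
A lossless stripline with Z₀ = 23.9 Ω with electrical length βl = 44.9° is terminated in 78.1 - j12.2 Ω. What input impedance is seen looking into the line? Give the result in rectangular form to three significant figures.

tan(βl) = tan(44.9°) = 0.997
Z_in = Z_0·(Z_L + jZ_0·tanβl)/(Z_0 + jZ_L·tanβl)
     = 23.9·(78.1 + j11.6)/(36.1 + j77.8)

Z_in ≈ 12.1 − j18.4 Ω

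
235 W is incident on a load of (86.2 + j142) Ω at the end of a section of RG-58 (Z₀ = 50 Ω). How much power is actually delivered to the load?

|Γ| = |(36.2 + j142)/(136.2 + j142)| = 0.745
|Γ|² = 0.555
P_refl = |Γ|²·P_inc = 130 W, P_del = (1 − |Γ|²)·P_inc = 105 W

P_delivered ≈ 105 W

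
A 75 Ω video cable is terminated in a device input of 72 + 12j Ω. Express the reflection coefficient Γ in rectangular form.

Γ ≈ -0.0137 + j0.0827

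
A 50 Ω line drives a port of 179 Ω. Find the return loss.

RL ≈ 4.98 dB

Γ = (179 − 50)/(179 + 50) = 0.563
RL = −20·log₁₀|Γ| = −20·log₁₀(0.563)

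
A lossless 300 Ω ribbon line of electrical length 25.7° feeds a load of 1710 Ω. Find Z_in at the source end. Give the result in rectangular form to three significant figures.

Z_in ≈ 247 − j533 Ω

tan(βl) = tan(25.7°) = 0.481
Z_in = Z_0·(Z_L + jZ_0·tanβl)/(Z_0 + jZ_L·tanβl)
     = 300·(1710 + j144)/(300 + j823)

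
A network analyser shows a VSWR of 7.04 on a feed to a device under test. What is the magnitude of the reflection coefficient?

|Γ| ≈ 0.751

|Γ| = (S − 1)/(S + 1) = (7.04 − 1)/(7.04 + 1) = 6.04/8.04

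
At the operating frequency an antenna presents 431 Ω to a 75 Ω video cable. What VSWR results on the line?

Γ = (431 − 75)/(431 + 75) = 0.704
VSWR = (1 + 0.704)/(1 − 0.704)

VSWR ≈ 5.75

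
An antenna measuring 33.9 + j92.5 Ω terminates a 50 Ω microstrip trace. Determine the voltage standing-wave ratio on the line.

VSWR ≈ 7.06

Γ = (Z_L − Z_0)/(Z_L + Z_0) = (-16.1 + j92.5)/(83.9 + j92.5)
|Γ| = 93.9/125 = 0.752
VSWR = (1 + |Γ|)/(1 − |Γ|) = 1.75/0.248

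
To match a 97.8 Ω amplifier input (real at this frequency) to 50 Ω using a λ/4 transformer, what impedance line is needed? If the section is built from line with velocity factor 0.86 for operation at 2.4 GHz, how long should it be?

Z_qwt ≈ 69.9 Ω; length ≈ 2.69 cm

Z_qwt = √(Z_0·R_L) = √(50 × 97.8) = √4890
λ = 0.86·c/f = 0.107 m, so l = λ/4 = 0.0269 m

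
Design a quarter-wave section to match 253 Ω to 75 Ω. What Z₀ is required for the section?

Z_qwt ≈ 138 Ω

Z_qwt = √(Z_0·R_L) = √(75 × 253) = √18980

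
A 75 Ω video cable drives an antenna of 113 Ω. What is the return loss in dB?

Γ = (113 − 75)/(113 + 75) = 0.202
RL = −20·log₁₀|Γ| = −20·log₁₀(0.202)

RL ≈ 13.9 dB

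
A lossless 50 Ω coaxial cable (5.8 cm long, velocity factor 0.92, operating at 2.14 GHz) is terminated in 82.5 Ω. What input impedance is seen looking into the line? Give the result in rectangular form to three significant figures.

Z_in ≈ 70.7 + j21.8 Ω

λ = v/f = 0.92·c / 2.14 GHz = 0.129 m
βl = 2π·l/λ = 2π × 0.45 = 162°
tan(βl) = tan(162°) = -0.327
Z_in = Z_0·(Z_L + jZ_0·tanβl)/(Z_0 + jZ_L·tanβl)
     = 50·(82.5 − j16.3)/(50 − j27)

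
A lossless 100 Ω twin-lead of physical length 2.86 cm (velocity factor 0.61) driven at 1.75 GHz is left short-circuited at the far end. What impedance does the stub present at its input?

Z_in ≈ −j672 Ω

λ = v/f = 0.61·c / 1.75 GHz = 0.105 m
βl = 2π·l/λ = 2π × 0.273 = 98.5°
tan(βl) = -6.72
For a short-circuited stub, Z_in = jZ_0·tan(βl)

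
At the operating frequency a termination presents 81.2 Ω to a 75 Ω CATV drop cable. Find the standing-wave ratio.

VSWR ≈ 1.08

For a purely resistive load, VSWR = R_L/Z_0 or Z_0/R_L (whichever > 1) = 81.2/75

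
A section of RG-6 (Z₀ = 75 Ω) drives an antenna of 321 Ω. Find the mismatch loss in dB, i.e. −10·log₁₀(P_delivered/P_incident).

mismatch loss ≈ 2.12 dB

Γ = (321 − 75)/(321 + 75) = 0.621
|Γ|² = 0.386, so P_del/P_inc = 1 − |Γ|² = 0.614
ML = −10·log₁₀(1 − |Γ|²)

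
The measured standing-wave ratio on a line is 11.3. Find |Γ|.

|Γ| = (S − 1)/(S + 1) = (11.3 − 1)/(11.3 + 1) = 10.3/12.3

|Γ| ≈ 0.837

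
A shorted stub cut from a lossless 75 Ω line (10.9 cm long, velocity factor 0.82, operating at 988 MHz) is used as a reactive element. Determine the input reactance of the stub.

λ = v/f = 0.82·c / 988 MHz = 0.249 m
βl = 2π·l/λ = 2π × 0.438 = 158°
tan(βl) = -0.412
For a shorted stub, Z_in = jZ_0·tan(βl)

X_in ≈ -30.9 Ω (capacitive)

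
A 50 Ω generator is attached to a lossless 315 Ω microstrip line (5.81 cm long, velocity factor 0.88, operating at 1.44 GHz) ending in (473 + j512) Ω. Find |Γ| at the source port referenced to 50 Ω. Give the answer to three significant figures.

λ = v/f = 0.88·c / 1.44 GHz = 0.183 m
βl = 2π·l/λ = 2π × 0.317 = 114°
tan(βl) = -2.24
Z_in = Z_0·(Z_L + jZ_0·tanβl)/(Z_0 + jZ_L·tanβl) = 86.6 + j21.2 Ω
Γ_s = (Z_in − Z_s)/(Z_in + Z_s) = (36.6 + j21.2)/(137 + j21.2), |Γ_s| = 0.306

|Γ| ≈ 0.306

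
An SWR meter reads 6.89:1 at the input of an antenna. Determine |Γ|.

|Γ| ≈ 0.747

|Γ| = (S − 1)/(S + 1) = (6.89 − 1)/(6.89 + 1) = 5.89/7.89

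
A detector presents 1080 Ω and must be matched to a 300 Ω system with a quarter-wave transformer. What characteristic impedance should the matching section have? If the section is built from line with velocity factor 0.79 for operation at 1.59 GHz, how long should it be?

Z_qwt ≈ 569 Ω; length ≈ 3.73 cm

Z_qwt = √(Z_0·R_L) = √(300 × 1080) = √324000
λ = 0.79·c/f = 0.149 m, so l = λ/4 = 0.0373 m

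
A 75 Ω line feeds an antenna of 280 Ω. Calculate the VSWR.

Γ = (280 − 75)/(280 + 75) = 0.577
VSWR = (1 + 0.577)/(1 − 0.577)

VSWR ≈ 3.73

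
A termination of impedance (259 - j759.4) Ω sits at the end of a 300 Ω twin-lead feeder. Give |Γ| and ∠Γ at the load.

Γ ≈ 0.807 ∠ -39.4°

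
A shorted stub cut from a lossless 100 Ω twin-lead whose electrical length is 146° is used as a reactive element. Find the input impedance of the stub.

Z_in ≈ −j67.5 Ω

tan(βl) = -0.675
For a shorted stub, Z_in = jZ_0·tan(βl)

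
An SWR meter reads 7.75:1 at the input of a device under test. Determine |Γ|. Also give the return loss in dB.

|Γ| ≈ 0.771; return loss ≈ 2.25 dB

|Γ| = (S − 1)/(S + 1) = (7.75 − 1)/(7.75 + 1) = 6.75/8.75
RL = −20·log₁₀|Γ| = −20·log₁₀(0.771)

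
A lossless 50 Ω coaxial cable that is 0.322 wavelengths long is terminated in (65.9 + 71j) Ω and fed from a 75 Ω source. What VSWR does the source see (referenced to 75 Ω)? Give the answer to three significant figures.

VSWR ≈ 4.95

βl = 2π × 0.322 = 116°
tan(βl) = -2.06
Z_in = Z_0·(Z_L + jZ_0·tanβl)/(Z_0 + jZ_L·tanβl) = 15.2 + j2.36 Ω
Γ_s = (Z_in − Z_s)/(Z_in + Z_s) = (-59.8 + j2.36)/(90.2 + j2.36), |Γ_s| = 0.664
VSWR = (1 + |Γ_s|)/(1 − |Γ_s|)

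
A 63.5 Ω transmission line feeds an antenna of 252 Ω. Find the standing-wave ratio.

VSWR ≈ 3.97

Γ = (252 − 63.5)/(252 + 63.5) = 0.597
VSWR = (1 + 0.597)/(1 − 0.597)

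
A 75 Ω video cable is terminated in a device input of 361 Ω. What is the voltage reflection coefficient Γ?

Γ = (Z_L − Z_0)/(Z_L + Z_0) = (361 − 75)/(361 + 75) = 286/436

Γ = 0.656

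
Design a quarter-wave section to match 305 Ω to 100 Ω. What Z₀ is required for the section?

Z_qwt ≈ 175 Ω

Z_qwt = √(Z_0·R_L) = √(100 × 305) = √30500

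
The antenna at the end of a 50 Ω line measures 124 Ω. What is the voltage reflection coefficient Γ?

Γ = (Z_L − Z_0)/(Z_L + Z_0) = (124 − 50)/(124 + 50) = 74/174

Γ = 0.425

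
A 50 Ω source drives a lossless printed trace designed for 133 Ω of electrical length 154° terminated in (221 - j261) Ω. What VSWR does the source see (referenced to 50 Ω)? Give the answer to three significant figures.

VSWR ≈ 11.4

tan(βl) = -0.488
Z_in = Z_0·(Z_L + jZ_0·tanβl)/(Z_0 + jZ_L·tanβl) = 415 + j251 Ω
Γ_s = (Z_in − Z_s)/(Z_in + Z_s) = (365 + j251)/(465 + j251), |Γ_s| = 0.838
VSWR = (1 + |Γ_s|)/(1 − |Γ_s|)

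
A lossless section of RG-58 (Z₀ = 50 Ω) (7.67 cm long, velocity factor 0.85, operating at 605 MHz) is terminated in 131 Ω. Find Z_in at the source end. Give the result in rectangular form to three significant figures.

Z_in ≈ 22.4 − j18.9 Ω

λ = v/f = 0.85·c / 605 MHz = 0.421 m
βl = 2π·l/λ = 2π × 0.182 = 65.5°
tan(βl) = tan(65.5°) = 2.2
Z_in = Z_0·(Z_L + jZ_0·tanβl)/(Z_0 + jZ_L·tanβl)
     = 50·(131 + j110)/(50 + j288)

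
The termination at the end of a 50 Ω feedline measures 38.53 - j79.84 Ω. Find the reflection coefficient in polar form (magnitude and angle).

Γ = (Z_L − Z_0)/(Z_L + Z_0) = (-11.47 − j79.84)/(88.53 − j79.84)
|Γ| = 80.7/119 = 0.677

Γ ≈ 0.677 ∠ -56.1°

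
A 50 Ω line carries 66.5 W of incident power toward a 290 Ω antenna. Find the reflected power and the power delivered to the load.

Γ = (290 − 50)/(290 + 50) = 0.706
|Γ|² = 0.498
P_refl = |Γ|²·P_inc = 33.1 W, P_del = (1 − |Γ|²)·P_inc = 33.4 W

P_reflected ≈ 33.1 W; P_delivered ≈ 33.4 W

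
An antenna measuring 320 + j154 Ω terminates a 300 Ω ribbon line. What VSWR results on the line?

VSWR ≈ 1.64

Γ = (Z_L − Z_0)/(Z_L + Z_0) = (20 + j154)/(620 + j154)
|Γ| = 155/639 = 0.243
VSWR = (1 + |Γ|)/(1 − |Γ|) = 1.24/0.757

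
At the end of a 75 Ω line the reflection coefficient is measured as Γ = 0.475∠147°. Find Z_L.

Z_L = Z_0·(1 + Γ)/(1 − Γ) = 75·(0.602 + j0.259)/(1.4 − j0.259)

Z_L ≈ 28.7 + j19.2 Ω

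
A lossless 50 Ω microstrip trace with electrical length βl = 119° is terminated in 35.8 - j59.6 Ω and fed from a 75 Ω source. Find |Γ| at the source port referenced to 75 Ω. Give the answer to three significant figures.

|Γ| ≈ 0.528

tan(βl) = -1.8
Z_in = Z_0·(Z_L + jZ_0·tanβl)/(Z_0 + jZ_L·tanβl) = 50.9 + j73.1 Ω
Γ_s = (Z_in − Z_s)/(Z_in + Z_s) = (-24.1 + j73.1)/(126 + j73.1), |Γ_s| = 0.528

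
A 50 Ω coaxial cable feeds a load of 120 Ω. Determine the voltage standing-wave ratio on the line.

Γ = (120 − 50)/(120 + 50) = 0.412
VSWR = (1 + 0.412)/(1 − 0.412)

VSWR ≈ 2.4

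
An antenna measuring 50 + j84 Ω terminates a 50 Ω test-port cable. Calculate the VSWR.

Γ = (Z_L − Z_0)/(Z_L + Z_0) = (0 + j84)/(100 + j84)
|Γ| = 84/131 = 0.643
VSWR = (1 + |Γ|)/(1 − |Γ|) = 1.64/0.357

VSWR ≈ 4.61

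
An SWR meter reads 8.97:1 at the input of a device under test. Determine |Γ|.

|Γ| ≈ 0.799

|Γ| = (S − 1)/(S + 1) = (8.97 − 1)/(8.97 + 1) = 7.97/9.97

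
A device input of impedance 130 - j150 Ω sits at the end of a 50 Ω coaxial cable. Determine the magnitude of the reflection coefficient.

Γ = (Z_L − Z_0)/(Z_L + Z_0) = (80 − j150)/(180 − j150)
|Γ| = 170/234

|Γ| ≈ 0.726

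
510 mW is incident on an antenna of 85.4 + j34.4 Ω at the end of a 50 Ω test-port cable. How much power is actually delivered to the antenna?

|Γ| = |(35.4 + j34.4)/(135.4 + j34.4)| = 0.353
|Γ|² = 0.125
P_refl = |Γ|²·P_inc = 63.7 mW, P_del = (1 − |Γ|²)·P_inc = 446 mW

P_delivered ≈ 446 mW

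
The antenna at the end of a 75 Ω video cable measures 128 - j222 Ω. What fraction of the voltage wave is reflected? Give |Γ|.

Γ = (Z_L − Z_0)/(Z_L + Z_0) = (53 − j222)/(203 − j222)
|Γ| = 228/301

|Γ| ≈ 0.759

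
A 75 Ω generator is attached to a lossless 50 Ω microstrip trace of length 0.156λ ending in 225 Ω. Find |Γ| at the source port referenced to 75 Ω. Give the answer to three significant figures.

βl = 2π × 0.156 = 56.2°
tan(βl) = 1.49
Z_in = Z_0·(Z_L + jZ_0·tanβl)/(Z_0 + jZ_L·tanβl) = 15.8 − j31.2 Ω
Γ_s = (Z_in − Z_s)/(Z_in + Z_s) = (-59.2 − j31.2)/(90.8 − j31.2), |Γ_s| = 0.698

|Γ| ≈ 0.698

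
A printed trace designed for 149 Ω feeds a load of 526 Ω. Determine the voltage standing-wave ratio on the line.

Γ = (526 − 149)/(526 + 149) = 0.559
VSWR = (1 + 0.559)/(1 − 0.559)

VSWR ≈ 3.53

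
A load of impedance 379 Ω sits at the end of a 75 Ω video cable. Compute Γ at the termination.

Γ = (Z_L − Z_0)/(Z_L + Z_0) = (379 − 75)/(379 + 75) = 304/454

Γ = 0.67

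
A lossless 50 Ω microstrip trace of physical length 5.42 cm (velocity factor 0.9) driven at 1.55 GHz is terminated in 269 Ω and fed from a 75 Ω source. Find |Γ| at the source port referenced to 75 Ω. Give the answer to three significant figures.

|Γ| ≈ 0.763

λ = v/f = 0.9·c / 1.55 GHz = 0.174 m
βl = 2π·l/λ = 2π × 0.311 = 112°
tan(βl) = -2.47
Z_in = Z_0·(Z_L + jZ_0·tanβl)/(Z_0 + jZ_L·tanβl) = 10.8 + j19.4 Ω
Γ_s = (Z_in − Z_s)/(Z_in + Z_s) = (-64.2 + j19.4)/(85.8 + j19.4), |Γ_s| = 0.763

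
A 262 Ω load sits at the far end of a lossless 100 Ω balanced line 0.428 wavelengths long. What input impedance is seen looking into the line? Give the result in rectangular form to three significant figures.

βl = 2π × 0.428 = 154°
tan(βl) = tan(154°) = -0.486
Z_in = Z_0·(Z_L + jZ_0·tanβl)/(Z_0 + jZ_L·tanβl)
     = 100·(262 − j48.6)/(100 − j127)

Z_in ≈ 124 + j109 Ω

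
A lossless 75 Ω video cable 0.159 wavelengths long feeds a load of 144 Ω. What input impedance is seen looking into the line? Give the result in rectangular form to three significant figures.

Z_in ≈ 49.7 − j31.6 Ω

βl = 2π × 0.159 = 57.2°
tan(βl) = tan(57.2°) = 1.55
Z_in = Z_0·(Z_L + jZ_0·tanβl)/(Z_0 + jZ_L·tanβl)
     = 75·(144 + j117)/(75 + j224)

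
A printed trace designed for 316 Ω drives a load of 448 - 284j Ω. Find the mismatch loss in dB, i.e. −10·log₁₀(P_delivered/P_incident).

mismatch loss ≈ 0.694 dB

Γ = (132 − j284)/(764 − j284), |Γ| = 0.384
|Γ|² = 0.148, so P_del/P_inc = 1 − |Γ|² = 0.852
ML = −10·log₁₀(1 − |Γ|²)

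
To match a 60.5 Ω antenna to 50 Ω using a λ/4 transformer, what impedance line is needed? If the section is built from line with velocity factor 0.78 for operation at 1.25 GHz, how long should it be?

Z_qwt ≈ 55 Ω; length ≈ 4.68 cm

Z_qwt = √(Z_0·R_L) = √(50 × 60.5) = √3025
λ = 0.78·c/f = 0.187 m, so l = λ/4 = 0.0468 m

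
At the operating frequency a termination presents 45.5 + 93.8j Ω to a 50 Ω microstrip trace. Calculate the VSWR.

Γ = (Z_L − Z_0)/(Z_L + Z_0) = (-4.5 + j93.8)/(95.5 + j93.8)
|Γ| = 93.9/134 = 0.702
VSWR = (1 + |Γ|)/(1 − |Γ|) = 1.7/0.298

VSWR ≈ 5.7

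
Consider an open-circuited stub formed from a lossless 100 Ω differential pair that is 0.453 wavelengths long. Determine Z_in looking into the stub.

βl = 2π × 0.453 = 163°
tan(βl) = -0.304
For an open-circuited stub, Z_in = −jZ_0·cot(βl) = −jZ_0/tan(βl)

Z_in ≈ +j329 Ω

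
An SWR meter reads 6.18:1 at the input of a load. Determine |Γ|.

|Γ| = (S − 1)/(S + 1) = (6.18 − 1)/(6.18 + 1) = 5.18/7.18

|Γ| ≈ 0.721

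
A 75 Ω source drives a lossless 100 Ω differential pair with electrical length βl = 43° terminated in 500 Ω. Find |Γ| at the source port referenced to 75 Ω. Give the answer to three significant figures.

tan(βl) = 0.933
Z_in = Z_0·(Z_L + jZ_0·tanβl)/(Z_0 + jZ_L·tanβl) = 41.1 − j98.4 Ω
Γ_s = (Z_in − Z_s)/(Z_in + Z_s) = (-33.9 − j98.4)/(116 − j98.4), |Γ_s| = 0.684

|Γ| ≈ 0.684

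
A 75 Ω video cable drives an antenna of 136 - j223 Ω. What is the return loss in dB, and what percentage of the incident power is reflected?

Γ = (61 − j223)/(211 − j223), |Γ| = 0.753
RL = −20·log₁₀(0.753) = 2.46 dB
P_refl/P_inc = |Γ|² = 0.567

RL ≈ 2.46 dB; 56.7% of incident power reflected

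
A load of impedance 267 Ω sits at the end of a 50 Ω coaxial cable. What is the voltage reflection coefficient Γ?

Γ = 0.685

Γ = (Z_L − Z_0)/(Z_L + Z_0) = (267 − 50)/(267 + 50) = 217/317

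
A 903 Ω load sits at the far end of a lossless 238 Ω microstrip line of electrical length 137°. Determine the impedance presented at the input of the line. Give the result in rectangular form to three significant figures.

Z_in ≈ 125 + j220 Ω

tan(βl) = tan(137°) = -0.933
Z_in = Z_0·(Z_L + jZ_0·tanβl)/(Z_0 + jZ_L·tanβl)
     = 238·(903 − j222)/(238 − j842)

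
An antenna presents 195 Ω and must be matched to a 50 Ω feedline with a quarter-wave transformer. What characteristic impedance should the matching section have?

Z_qwt ≈ 98.7 Ω

Z_qwt = √(Z_0·R_L) = √(50 × 195) = √9750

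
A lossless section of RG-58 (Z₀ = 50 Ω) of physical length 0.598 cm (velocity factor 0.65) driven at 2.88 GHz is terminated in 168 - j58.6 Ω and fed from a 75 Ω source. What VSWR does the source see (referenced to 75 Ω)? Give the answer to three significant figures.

VSWR ≈ 3.76

λ = v/f = 0.65·c / 2.88 GHz = 0.0677 m
βl = 2π·l/λ = 2π × 0.0883 = 31.8°
tan(βl) = 0.62
Z_in = Z_0·(Z_L + jZ_0·tanβl)/(Z_0 + jZ_L·tanβl) = 31.8 − j54.3 Ω
Γ_s = (Z_in − Z_s)/(Z_in + Z_s) = (-43.2 − j54.3)/(107 − j54.3), |Γ_s| = 0.579
VSWR = (1 + |Γ_s|)/(1 − |Γ_s|)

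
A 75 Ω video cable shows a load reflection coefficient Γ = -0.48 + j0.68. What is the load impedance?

Z_L = Z_0·(1 + Γ)/(1 − Γ) = 75·(0.52 + j0.68)/(1.48 − j0.68)

Z_L ≈ 8.69 + j38.4 Ω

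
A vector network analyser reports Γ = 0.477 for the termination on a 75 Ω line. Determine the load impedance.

Z_L ≈ 212 Ω

Z_L = Z_0·(1 + Γ)/(1 − Γ) = 75·(1.48)/(0.523)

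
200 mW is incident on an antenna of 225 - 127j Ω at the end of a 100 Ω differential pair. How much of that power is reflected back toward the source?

P_reflected ≈ 52.2 mW

|Γ| = |(125 − j127)/(325 − j127)| = 0.511
|Γ|² = 0.261
P_refl = |Γ|²·P_inc = 52.2 mW, P_del = (1 − |Γ|²)·P_inc = 148 mW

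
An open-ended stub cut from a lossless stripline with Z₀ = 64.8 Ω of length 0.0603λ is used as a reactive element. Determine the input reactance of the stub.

X_in ≈ -163 Ω (capacitive)

βl = 2π × 0.0603 = 21.7°
tan(βl) = 0.398
For an open-ended stub, Z_in = −jZ_0·cot(βl) = −jZ_0/tan(βl)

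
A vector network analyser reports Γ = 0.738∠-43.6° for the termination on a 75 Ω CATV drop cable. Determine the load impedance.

Z_L ≈ 71.8 − j160 Ω

Z_L = Z_0·(1 + Γ)/(1 − Γ) = 75·(1.53 − j0.509)/(0.466 + j0.509)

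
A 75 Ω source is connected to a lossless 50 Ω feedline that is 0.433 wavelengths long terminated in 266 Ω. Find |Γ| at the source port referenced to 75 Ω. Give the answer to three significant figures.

βl = 2π × 0.433 = 156°
tan(βl) = -0.448
Z_in = Z_0·(Z_L + jZ_0·tanβl)/(Z_0 + jZ_L·tanβl) = 47.8 + j91.6 Ω
Γ_s = (Z_in − Z_s)/(Z_in + Z_s) = (-27.2 + j91.6)/(123 + j91.6), |Γ_s| = 0.623

|Γ| ≈ 0.623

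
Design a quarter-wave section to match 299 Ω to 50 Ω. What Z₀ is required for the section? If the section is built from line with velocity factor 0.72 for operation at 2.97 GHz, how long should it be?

Z_qwt ≈ 122 Ω; length ≈ 1.82 cm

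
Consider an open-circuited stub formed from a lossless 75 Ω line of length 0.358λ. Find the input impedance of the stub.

Z_in ≈ +j60.5 Ω

βl = 2π × 0.358 = 129°
tan(βl) = -1.24
For an open-circuited stub, Z_in = −jZ_0·cot(βl) = −jZ_0/tan(βl)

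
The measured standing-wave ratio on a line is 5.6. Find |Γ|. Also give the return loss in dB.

|Γ| = (S − 1)/(S + 1) = (5.6 − 1)/(5.6 + 1) = 4.6/6.6
RL = −20·log₁₀|Γ| = −20·log₁₀(0.697)

|Γ| ≈ 0.697; return loss ≈ 3.14 dB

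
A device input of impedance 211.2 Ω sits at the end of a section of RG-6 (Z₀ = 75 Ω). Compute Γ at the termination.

Γ = 0.476

Γ = (Z_L − Z_0)/(Z_L + Z_0) = (211.2 − 75)/(211.2 + 75) = 136.2/286.2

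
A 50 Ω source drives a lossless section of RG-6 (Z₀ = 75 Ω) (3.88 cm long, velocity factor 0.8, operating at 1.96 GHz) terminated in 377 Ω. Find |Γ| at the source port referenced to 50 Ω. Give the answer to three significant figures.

|Γ| ≈ 0.606

λ = v/f = 0.8·c / 1.96 GHz = 0.122 m
βl = 2π·l/λ = 2π × 0.317 = 114°
tan(βl) = -2.24
Z_in = Z_0·(Z_L + jZ_0·tanβl)/(Z_0 + jZ_L·tanβl) = 17.8 + j31.9 Ω
Γ_s = (Z_in − Z_s)/(Z_in + Z_s) = (-32.2 + j31.9)/(67.8 + j31.9), |Γ_s| = 0.606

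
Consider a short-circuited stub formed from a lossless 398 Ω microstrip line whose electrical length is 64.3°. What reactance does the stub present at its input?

tan(βl) = 2.08
For a short-circuited stub, Z_in = jZ_0·tan(βl)

X_in ≈ 827 Ω (inductive)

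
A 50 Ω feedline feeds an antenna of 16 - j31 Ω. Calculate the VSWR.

VSWR ≈ 4.42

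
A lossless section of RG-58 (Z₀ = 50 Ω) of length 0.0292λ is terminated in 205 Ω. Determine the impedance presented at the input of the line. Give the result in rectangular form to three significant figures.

βl = 2π × 0.0292 = 10.5°
tan(βl) = tan(10.5°) = 0.186
Z_in = Z_0·(Z_L + jZ_0·tanβl)/(Z_0 + jZ_L·tanβl)
     = 50·(205 + j9.28)/(50 + j38)

Z_in ≈ 134 − j92.9 Ω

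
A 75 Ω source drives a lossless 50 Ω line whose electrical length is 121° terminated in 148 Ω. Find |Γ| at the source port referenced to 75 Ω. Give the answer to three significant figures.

tan(βl) = -1.66
Z_in = Z_0·(Z_L + jZ_0·tanβl)/(Z_0 + jZ_L·tanβl) = 22.1 + j25.6 Ω
Γ_s = (Z_in − Z_s)/(Z_in + Z_s) = (-52.9 + j25.6)/(97.1 + j25.6), |Γ_s| = 0.585

|Γ| ≈ 0.585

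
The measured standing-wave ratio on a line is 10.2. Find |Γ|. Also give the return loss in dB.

|Γ| ≈ 0.821; return loss ≈ 1.71 dB

|Γ| = (S − 1)/(S + 1) = (10.2 − 1)/(10.2 + 1) = 9.2/11.2
RL = −20·log₁₀|Γ| = −20·log₁₀(0.821)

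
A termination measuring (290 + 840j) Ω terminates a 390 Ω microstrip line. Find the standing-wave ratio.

Γ = (Z_L − Z_0)/(Z_L + Z_0) = (-100 + j840)/(680 + j840)
|Γ| = 846/1080 = 0.783
VSWR = (1 + |Γ|)/(1 − |Γ|) = 1.78/0.217

VSWR ≈ 8.21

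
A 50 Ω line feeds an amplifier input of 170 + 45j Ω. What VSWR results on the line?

Γ = (Z_L − Z_0)/(Z_L + Z_0) = (120 + j45)/(220 + j45)
|Γ| = 128/225 = 0.571
VSWR = (1 + |Γ|)/(1 − |Γ|) = 1.57/0.429

VSWR ≈ 3.66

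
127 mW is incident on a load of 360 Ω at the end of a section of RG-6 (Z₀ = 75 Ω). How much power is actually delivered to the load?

Γ = (360 − 75)/(360 + 75) = 0.655
|Γ|² = 0.429
P_refl = |Γ|²·P_inc = 54.5 mW, P_del = (1 − |Γ|²)·P_inc = 72.5 mW

P_delivered ≈ 72.5 mW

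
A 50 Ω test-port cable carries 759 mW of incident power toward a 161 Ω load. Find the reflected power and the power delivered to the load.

Γ = (161 − 50)/(161 + 50) = 0.526
|Γ|² = 0.277
P_refl = |Γ|²·P_inc = 210 mW, P_del = (1 − |Γ|²)·P_inc = 549 mW

P_reflected ≈ 210 mW; P_delivered ≈ 549 mW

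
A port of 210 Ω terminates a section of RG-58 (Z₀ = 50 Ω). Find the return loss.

RL ≈ 4.22 dB

Γ = (210 − 50)/(210 + 50) = 0.615
RL = −20·log₁₀|Γ| = −20·log₁₀(0.615)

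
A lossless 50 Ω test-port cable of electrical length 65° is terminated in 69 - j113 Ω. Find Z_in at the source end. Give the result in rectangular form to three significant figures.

tan(βl) = tan(65°) = 2.14
Z_in = Z_0·(Z_L + jZ_0·tanβl)/(Z_0 + jZ_L·tanβl)
     = 50·(69 − j5.77)/(292 + j148)

Z_in ≈ 9 − j5.54 Ω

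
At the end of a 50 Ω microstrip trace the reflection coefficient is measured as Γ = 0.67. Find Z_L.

Z_L = Z_0·(1 + Γ)/(1 − Γ) = 50·(1.67)/(0.33)

Z_L ≈ 253 Ω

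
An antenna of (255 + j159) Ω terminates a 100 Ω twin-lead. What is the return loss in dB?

Γ = (155 + j159)/(355 + j159), |Γ| = 0.571
RL = −20·log₁₀|Γ| = −20·log₁₀(0.571)

RL ≈ 4.87 dB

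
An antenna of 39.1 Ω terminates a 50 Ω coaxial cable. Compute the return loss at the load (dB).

Γ = (39.1 − 50)/(39.1 + 50) = -0.122
RL = −20·log₁₀|Γ| = −20·log₁₀(0.122)

RL ≈ 18.2 dB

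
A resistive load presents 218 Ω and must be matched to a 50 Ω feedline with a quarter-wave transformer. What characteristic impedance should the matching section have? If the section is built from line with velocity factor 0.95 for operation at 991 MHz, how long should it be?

Z_qwt ≈ 104 Ω; length ≈ 7.19 cm

Z_qwt = √(Z_0·R_L) = √(50 × 218) = √10900
λ = 0.95·c/f = 0.288 m, so l = λ/4 = 0.0719 m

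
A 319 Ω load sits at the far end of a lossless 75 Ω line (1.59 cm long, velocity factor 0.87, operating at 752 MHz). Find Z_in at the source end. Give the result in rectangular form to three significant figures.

Z_in ≈ 134 − j147 Ω

λ = v/f = 0.87·c / 752 MHz = 0.347 m
βl = 2π·l/λ = 2π × 0.0458 = 16.5°
tan(βl) = tan(16.5°) = 0.296
Z_in = Z_0·(Z_L + jZ_0·tanβl)/(Z_0 + jZ_L·tanβl)
     = 75·(319 + j22.2)/(75 + j94.4)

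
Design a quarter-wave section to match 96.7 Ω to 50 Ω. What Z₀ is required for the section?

Z_qwt ≈ 69.5 Ω

Z_qwt = √(Z_0·R_L) = √(50 × 96.7) = √4835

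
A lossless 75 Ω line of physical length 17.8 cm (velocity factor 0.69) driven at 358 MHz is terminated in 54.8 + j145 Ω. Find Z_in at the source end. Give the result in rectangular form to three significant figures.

Z_in ≈ 10.7 − j5.21 Ω

λ = v/f = 0.69·c / 358 MHz = 0.578 m
βl = 2π·l/λ = 2π × 0.308 = 111°
tan(βl) = tan(111°) = -2.63
Z_in = Z_0·(Z_L + jZ_0·tanβl)/(Z_0 + jZ_L·tanβl)
     = 75·(54.8 − j52.2)/(456 − j144)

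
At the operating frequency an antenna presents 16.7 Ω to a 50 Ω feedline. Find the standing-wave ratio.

VSWR ≈ 2.99

Γ = (16.7 − 50)/(16.7 + 50) = -0.499
VSWR = (1 + 0.499)/(1 − 0.499)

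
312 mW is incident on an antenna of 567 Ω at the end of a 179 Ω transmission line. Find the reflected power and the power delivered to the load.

P_reflected ≈ 84.4 mW; P_delivered ≈ 228 mW

Γ = (567 − 179)/(567 + 179) = 0.52
|Γ|² = 0.271
P_refl = |Γ|²·P_inc = 84.4 mW, P_del = (1 − |Γ|²)·P_inc = 228 mW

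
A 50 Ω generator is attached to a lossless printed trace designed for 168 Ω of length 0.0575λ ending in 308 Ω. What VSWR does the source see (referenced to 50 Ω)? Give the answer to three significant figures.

VSWR ≈ 5.65

βl = 2π × 0.0575 = 20.7°
tan(βl) = 0.378
Z_in = Z_0·(Z_L + jZ_0·tanβl)/(Z_0 + jZ_L·tanβl) = 238 − j101 Ω
Γ_s = (Z_in − Z_s)/(Z_in + Z_s) = (188 − j101)/(288 − j101), |Γ_s| = 0.699
VSWR = (1 + |Γ_s|)/(1 − |Γ_s|)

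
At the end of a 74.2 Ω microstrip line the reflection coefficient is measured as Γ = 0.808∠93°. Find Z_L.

Z_L = Z_0·(1 + Γ)/(1 − Γ) = 74.2·(0.958 + j0.807)/(1.04 − j0.807)

Z_L ≈ 14.8 + j68.9 Ω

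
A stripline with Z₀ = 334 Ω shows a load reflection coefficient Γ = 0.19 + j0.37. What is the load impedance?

Z_L = Z_0·(1 + Γ)/(1 − Γ) = 334·(1.19 + j0.37)/(0.81 − j0.37)

Z_L ≈ 348 + j312 Ω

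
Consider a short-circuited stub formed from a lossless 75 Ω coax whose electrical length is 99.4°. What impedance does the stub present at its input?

Z_in ≈ −j453 Ω

tan(βl) = -6.04
For a short-circuited stub, Z_in = jZ_0·tan(βl)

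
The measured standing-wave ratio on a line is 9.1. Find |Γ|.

|Γ| = (S − 1)/(S + 1) = (9.1 − 1)/(9.1 + 1) = 8.1/10.1

|Γ| ≈ 0.802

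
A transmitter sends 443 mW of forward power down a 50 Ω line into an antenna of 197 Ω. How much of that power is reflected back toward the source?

P_reflected ≈ 157 mW

Γ = (197 − 50)/(197 + 50) = 0.595
|Γ|² = 0.354
P_refl = |Γ|²·P_inc = 157 mW, P_del = (1 − |Γ|²)·P_inc = 286 mW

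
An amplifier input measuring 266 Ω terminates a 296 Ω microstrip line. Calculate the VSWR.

VSWR ≈ 1.11

For a purely resistive load, VSWR = R_L/Z_0 or Z_0/R_L (whichever > 1) = 296/266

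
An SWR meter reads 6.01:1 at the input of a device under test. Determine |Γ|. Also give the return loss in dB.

|Γ| = (S − 1)/(S + 1) = (6.01 − 1)/(6.01 + 1) = 5.01/7.01
RL = −20·log₁₀|Γ| = −20·log₁₀(0.715)

|Γ| ≈ 0.715; return loss ≈ 2.92 dB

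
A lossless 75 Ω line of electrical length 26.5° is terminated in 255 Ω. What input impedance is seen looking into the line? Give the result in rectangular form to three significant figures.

tan(βl) = tan(26.5°) = 0.499
Z_in = Z_0·(Z_L + jZ_0·tanβl)/(Z_0 + jZ_L·tanβl)
     = 75·(255 + j37.4)/(75 + j127)

Z_in ≈ 82.2 − j102 Ω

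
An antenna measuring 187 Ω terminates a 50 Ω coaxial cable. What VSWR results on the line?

VSWR ≈ 3.74

For a purely resistive load, VSWR = R_L/Z_0 or Z_0/R_L (whichever > 1) = 187/50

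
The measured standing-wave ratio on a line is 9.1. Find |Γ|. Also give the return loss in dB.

|Γ| = (S − 1)/(S + 1) = (9.1 − 1)/(9.1 + 1) = 8.1/10.1
RL = −20·log₁₀|Γ| = −20·log₁₀(0.802)

|Γ| ≈ 0.802; return loss ≈ 1.92 dB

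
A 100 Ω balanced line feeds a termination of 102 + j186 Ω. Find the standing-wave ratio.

VSWR ≈ 5.2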